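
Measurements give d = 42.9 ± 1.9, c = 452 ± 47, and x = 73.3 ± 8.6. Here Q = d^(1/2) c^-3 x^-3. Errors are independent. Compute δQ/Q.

0.471

Relative error in a monomial: (δQ/Q)² = Σ (nᵢ · δxᵢ/xᵢ)².
  (½·δd/d)² = (0.5×0.0443)² = 0.000490;  (-3·δc/c)² = (-3×0.104)² = 0.0973;  (-3·δx/x)² = (-3×0.117)² = 0.124
δQ/Q = √(0.222) = 0.471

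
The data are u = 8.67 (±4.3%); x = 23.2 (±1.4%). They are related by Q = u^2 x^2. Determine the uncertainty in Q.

3660

Each factor contributes (exponent × relative error)² to (δQ/Q)²:
  (2·δu/u)² = (2×0.0430)² = 0.00740;  (2·δx/x)² = (2×0.0140)² = 0.000784
δQ/Q = √(0.00818) = 0.0904
Q = 40500, so δQ = 0.0904 × 40500 = 3660.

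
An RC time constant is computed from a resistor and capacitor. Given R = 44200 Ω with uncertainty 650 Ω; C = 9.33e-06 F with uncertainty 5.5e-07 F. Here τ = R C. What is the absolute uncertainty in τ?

0.0251 s

Products/powers → add relative errors in quadrature, weighted by exponent:
  (1·δR/R)² = (1×0.0147)² = 0.000216;  (1·δC/C)² = (1×0.0589)² = 0.00348
δτ/τ = √(0.00369) = 0.0608
τ = 0.412 s, so δτ = 0.0608 × 0.412 = 0.0251 s.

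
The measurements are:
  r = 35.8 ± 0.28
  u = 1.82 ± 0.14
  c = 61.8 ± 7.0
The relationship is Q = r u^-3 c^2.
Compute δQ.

Since Q is a product/quotient, work with relative uncertainties:
  (1·δr/r)² = (1×0.00782)² = 6.12e-05;  (-3·δu/u)² = (-3×0.0769)² = 0.0533;  (2·δc/c)² = (2×0.113)² = 0.0513
δQ/Q = √(0.105) = 0.323
Q = 22700, so δQ = 0.323 × 22700 = 7340.

7340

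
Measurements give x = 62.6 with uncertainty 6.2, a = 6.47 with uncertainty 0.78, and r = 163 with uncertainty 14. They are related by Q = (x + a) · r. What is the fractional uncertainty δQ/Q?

0.125

Let u = x + a = 69.1. δu = √(δx² + δa²) = √(38.4 + 0.608) = 6.25, so δu/u = 0.0905.
Q is then a monomial in u, r:
δQ/Q = √((δu/u)² + (1·δr/r)²) = √(0.00819 + 0.00738) = 0.125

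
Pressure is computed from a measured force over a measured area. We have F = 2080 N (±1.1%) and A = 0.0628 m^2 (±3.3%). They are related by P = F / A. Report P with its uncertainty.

33100 ± 1150 Pa

Each factor contributes (exponent × relative error)² to (δP/P)²:
  (1·δF/F)² = (1×0.0110)² = 0.000121;  (-1·δA/A)² = (-1×0.0330)² = 0.00109
δP/P = √(0.00121) = 0.0348
P = 33100 Pa, so δP = 0.0348 × 33100 = 1150 Pa.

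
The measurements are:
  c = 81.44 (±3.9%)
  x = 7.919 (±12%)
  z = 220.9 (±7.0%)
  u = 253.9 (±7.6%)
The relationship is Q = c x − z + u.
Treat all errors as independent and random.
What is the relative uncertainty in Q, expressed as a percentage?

Let p = c·x = 644.9. δp/p = √((1·δc/c)² + (1·δx/x)²) = √(0.00152 + 0.0144) = 0.126, so δp = 81.4.
Q = p − z + u: δQ = √(δp² + δz² + δu²) = √(6620 + 239 + 372) = 85.0
Q = 677.9, so δQ/Q = 85.0/677.9 = 0.125.

12.5%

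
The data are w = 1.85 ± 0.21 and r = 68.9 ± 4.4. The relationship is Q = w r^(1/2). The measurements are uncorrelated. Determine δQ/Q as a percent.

Since Q is a product/quotient, work with relative uncertainties:
  (1·δw/w)² = (1×0.114)² = 0.0129;  (½·δr/r)² = (0.5×0.0639)² = 0.00102
δQ/Q = √(0.0139) = 0.118

11.8%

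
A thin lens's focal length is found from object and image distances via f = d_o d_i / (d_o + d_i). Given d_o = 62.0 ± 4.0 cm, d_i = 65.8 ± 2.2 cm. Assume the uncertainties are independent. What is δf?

∂f/∂d_o = (d_i/(d_o+d_i))² = 0.265;  ∂f/∂d_i = (d_o/(d_o+d_i))² = 0.235
δf = √((∂f/∂d_o · δd_o)² + (∂f/∂d_i · δd_i)²) = √(1.12 + 0.268) = 1.18 cm

1.18 cm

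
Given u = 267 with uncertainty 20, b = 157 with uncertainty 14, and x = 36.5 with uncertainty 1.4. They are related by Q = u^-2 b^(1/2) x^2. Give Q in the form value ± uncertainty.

Products/powers → add relative errors in quadrature, weighted by exponent:
  (-2·δu/u)² = (-2×0.0749)² = 0.0224;  (½·δb/b)² = (0.5×0.0892)² = 0.00199;  (2·δx/x)² = (2×0.0384)² = 0.00588
δQ/Q = √(0.0303) = 0.174
Q = 0.234, so δQ = 0.174 × 0.234 = 0.0408.

0.234 ± 0.0408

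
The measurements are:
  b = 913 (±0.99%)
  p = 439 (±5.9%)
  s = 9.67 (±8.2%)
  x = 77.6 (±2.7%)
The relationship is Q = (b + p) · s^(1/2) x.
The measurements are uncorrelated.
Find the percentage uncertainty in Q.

5.31%

Let u = b + p = 1350. δu = √(δb² + δp²) = √(81.7 + 671) = 27.4, so δu/u = 0.0203.
Q is then a monomial in u, s, x:
δQ/Q = √((δu/u)² + (½·δs/s)² + (1·δx/x)²) = √(0.000412 + 0.00168 + 0.000729) = 0.0531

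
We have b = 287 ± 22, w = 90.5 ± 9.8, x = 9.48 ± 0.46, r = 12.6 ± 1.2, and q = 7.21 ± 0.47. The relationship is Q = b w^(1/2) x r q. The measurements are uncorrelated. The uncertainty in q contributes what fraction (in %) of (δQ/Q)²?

17.4%

(δQ/Q)² = (1·δb/b)² + (½·δw/w)² + (1·δx/x)² + (1·δr/r)² + (1·δq/q)²
  b term: (1×0.0767)² = 0.00588
  w term: (0.5×0.108)² = 0.00293
  x term: (1×0.0485)² = 0.00235
  r term: (1×0.0952)² = 0.00907
  q term: (1×0.0652)² = 0.00425
Total = 0.0245. Share from q = 0.00425/0.0245 = 0.174.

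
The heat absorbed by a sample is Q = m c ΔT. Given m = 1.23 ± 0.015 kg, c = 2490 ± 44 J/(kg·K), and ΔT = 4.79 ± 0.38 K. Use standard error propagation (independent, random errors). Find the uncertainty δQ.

Products/powers → add relative errors in quadrature, weighted by exponent:
  (1·δm/m)² = (1×0.0122)² = 0.000149;  (1·δc/c)² = (1×0.0177)² = 0.000312;  (1·δΔT/ΔT)² = (1×0.0793)² = 0.00629
δQ/Q = √(0.00675) = 0.0822
Q = 14700 J, so δQ = 0.0822 × 14700 = 1210 J.

1210 J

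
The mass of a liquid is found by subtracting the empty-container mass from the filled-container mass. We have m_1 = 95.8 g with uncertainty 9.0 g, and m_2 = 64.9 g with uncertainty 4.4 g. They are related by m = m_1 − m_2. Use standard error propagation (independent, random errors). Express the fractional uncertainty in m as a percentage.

32.4%

m is a linear combination, so absolute uncertainties add in quadrature:
  (δm_1)² = 81.0;  (δm_2)² = 19.4
δm = √(100) = 10.0 g
m = 30.9 g, so δm/m = 10.0/30.9 = 0.324.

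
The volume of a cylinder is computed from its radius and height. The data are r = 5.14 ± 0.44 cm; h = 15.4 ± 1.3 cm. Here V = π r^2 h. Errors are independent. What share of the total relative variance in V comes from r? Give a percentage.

80.4%

(δV/V)² = (2·δr/r)² + (1·δh/h)²
  r term: (2×0.0856)² = 0.0293
  h term: (1×0.0844)² = 0.00713
Total = 0.0364. Share from r = 0.0293/0.0364 = 0.804.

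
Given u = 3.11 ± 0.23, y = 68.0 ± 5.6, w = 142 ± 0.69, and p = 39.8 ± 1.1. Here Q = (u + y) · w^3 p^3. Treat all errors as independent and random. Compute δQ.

Let h = u + y = 71.1. δh = √(δu² + δy²) = √(0.0529 + 31.4) = 5.60, so δh/h = 0.0788.
Q is then a monomial in h, w, p:
δQ/Q = √((δh/h)² + (3·δw/w)² + (3·δp/p)²) = √(0.00621 + 0.000213 + 0.00687) = 0.115
Q = 1.28e+13, so δQ = 0.115 × 1.28e+13 = 1.48e+12.

1.48e+12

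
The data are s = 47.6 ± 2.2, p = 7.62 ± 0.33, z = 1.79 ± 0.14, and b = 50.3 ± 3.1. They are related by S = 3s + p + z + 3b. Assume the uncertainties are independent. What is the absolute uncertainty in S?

11.4

Each term contributes (cᵢ δxᵢ)² to (δS)²:
  (3·δs)² = 43.6;  (δp)² = 0.109;  (δz)² = 0.0196;  (3·δb)² = 86.5
δS = √(130) = 11.4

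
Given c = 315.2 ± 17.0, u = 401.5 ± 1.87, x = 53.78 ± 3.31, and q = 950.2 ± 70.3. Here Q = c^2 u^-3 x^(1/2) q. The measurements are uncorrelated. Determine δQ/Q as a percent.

13.5%

Relative error in a monomial: (δQ/Q)² = Σ (nᵢ · δxᵢ/xᵢ)².
  (2·δc/c)² = (2×0.0539)² = 0.0116;  (-3·δu/u)² = (-3×0.00466)² = 0.000195;  (½·δx/x)² = (0.5×0.0615)² = 0.000947;  (1·δq/q)² = (1×0.0740)² = 0.00547
δQ/Q = √(0.0183) = 0.135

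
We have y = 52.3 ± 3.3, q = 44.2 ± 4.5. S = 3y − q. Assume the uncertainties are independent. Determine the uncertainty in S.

Sums and differences: (δS)² = Σ (cᵢ δxᵢ)².
  (3·δy)² = 98.0;  (δq)² = 20.2
δS = √(118) = 10.9

10.9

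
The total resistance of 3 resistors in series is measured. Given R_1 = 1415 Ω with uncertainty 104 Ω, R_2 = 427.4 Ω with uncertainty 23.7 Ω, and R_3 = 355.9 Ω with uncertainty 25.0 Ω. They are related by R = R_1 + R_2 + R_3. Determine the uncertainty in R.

110 Ω

Sums and differences: (δR)² = Σ (cᵢ δxᵢ)².
  (δR_1)² = 10800;  (δR_2)² = 562;  (δR_3)² = 625
δR = √(12000) = 110 Ω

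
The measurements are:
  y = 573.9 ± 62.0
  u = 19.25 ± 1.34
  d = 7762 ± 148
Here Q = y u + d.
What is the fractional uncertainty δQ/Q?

Let p = y·u = 11050. δp/p = √((1·δy/y)² + (1·δu/u)²) = √(0.0117 + 0.00485) = 0.129, so δp = 1420.
Q = p + d: δQ = √(δp² + δd²) = √(2.02e+06 + 21900) = 1430
Q = 18810, so δQ/Q = 1430/18810 = 0.0759.

0.0759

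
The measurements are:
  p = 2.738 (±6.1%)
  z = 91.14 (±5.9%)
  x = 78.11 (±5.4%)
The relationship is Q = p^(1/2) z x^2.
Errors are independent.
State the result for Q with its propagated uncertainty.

Relative error in a monomial: (δQ/Q)² = Σ (nᵢ · δxᵢ/xᵢ)².
  (½·δp/p)² = (0.5×0.0610)² = 0.000930;  (1·δz/z)² = (1×0.0590)² = 0.00348;  (2·δx/x)² = (2×0.0540)² = 0.0117
δQ/Q = √(0.0161) = 0.127
Q = 920100, so δQ = 0.127 × 920100 = 1.17e+05.

(9.201 ± 1.17) × 10^5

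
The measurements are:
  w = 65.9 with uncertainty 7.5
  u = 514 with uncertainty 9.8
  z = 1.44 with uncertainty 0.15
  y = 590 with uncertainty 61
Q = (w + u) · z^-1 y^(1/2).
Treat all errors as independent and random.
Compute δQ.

Let h = w + u = 580. δh = √(δw² + δu²) = √(56.2 + 96.0) = 12.3, so δh/h = 0.0213.
Q is then a monomial in h, z, y:
δQ/Q = √((δh/h)² + (-1·δz/z)² + (½·δy/y)²) = √(0.000453 + 0.0109 + 0.00267) = 0.118
Q = 9780, so δQ = 0.118 × 9780 = 1160.

1160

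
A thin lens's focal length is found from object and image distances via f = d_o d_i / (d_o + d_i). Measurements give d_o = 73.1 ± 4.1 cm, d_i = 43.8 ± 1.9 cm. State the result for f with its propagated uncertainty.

27.4 ± 0.940 cm

∂f/∂d_o = (d_i/(d_o+d_i))² = 0.140;  ∂f/∂d_i = (d_o/(d_o+d_i))² = 0.391
δf = √((∂f/∂d_o · δd_o)² + (∂f/∂d_i · δd_i)²) = √(0.331 + 0.552) = 0.940 cm
f = 27.4 cm.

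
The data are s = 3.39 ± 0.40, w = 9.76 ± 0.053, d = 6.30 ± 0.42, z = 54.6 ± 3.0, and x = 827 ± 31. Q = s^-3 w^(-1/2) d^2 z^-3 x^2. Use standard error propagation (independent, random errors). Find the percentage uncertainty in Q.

Each factor contributes (exponent × relative error)² to (δQ/Q)²:
  (-3·δs/s)² = (-3×0.118)² = 0.125;  (−½·δw/w)² = (-0.5×0.00543)² = 7.37e-06;  (2·δd/d)² = (2×0.0667)² = 0.0178;  (-3·δz/z)² = (-3×0.0549)² = 0.0272;  (2·δx/x)² = (2×0.0375)² = 0.00562
δQ/Q = √(0.176) = 0.419

41.9%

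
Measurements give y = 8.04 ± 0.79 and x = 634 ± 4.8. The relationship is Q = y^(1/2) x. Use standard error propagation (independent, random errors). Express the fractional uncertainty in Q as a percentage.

Relative error in a monomial: (δQ/Q)² = Σ (nᵢ · δxᵢ/xᵢ)².
  (½·δy/y)² = (0.5×0.0983)² = 0.00241;  (1·δx/x)² = (1×0.00757)² = 5.73e-05
δQ/Q = √(0.00247) = 0.0497

4.97%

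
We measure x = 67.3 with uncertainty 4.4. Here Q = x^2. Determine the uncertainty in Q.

592

Q ∝ x^2, so δQ/Q = |2| · δx/x = 2 × 0.0654 = 0.131.
Q = 4530, so δQ = 0.131 × 4530 = 592.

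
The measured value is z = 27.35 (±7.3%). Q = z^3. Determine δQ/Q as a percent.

21.9%

Q ∝ z^3, so δQ/Q = |3| · δz/z = 3 × 0.0730 = 0.219.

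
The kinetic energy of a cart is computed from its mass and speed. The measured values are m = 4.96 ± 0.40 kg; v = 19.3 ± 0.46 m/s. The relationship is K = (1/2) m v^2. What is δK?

Each factor contributes (exponent × relative error)² to (δK/K)²:
  (1·δm/m)² = (1×0.0806)² = 0.00650;  (2·δv/v)² = (2×0.0238)² = 0.00227
δK/K = √(0.00878) = 0.0937
K = 924 J, so δK = 0.0937 × 924 = 86.5 J.

86.5 J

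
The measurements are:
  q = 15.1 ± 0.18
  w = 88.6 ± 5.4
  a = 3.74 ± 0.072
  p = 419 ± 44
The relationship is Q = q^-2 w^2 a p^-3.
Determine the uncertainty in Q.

5.94e-07

For a monomial Q ∝ q^-2, w^2, a, p^-3, fractional errors add in quadrature:
  (-2·δq/q)² = (-2×0.0119)² = 0.000568;  (2·δw/w)² = (2×0.0609)² = 0.0149;  (1·δa/a)² = (1×0.0193)² = 0.000371;  (-3·δp/p)² = (-3×0.105)² = 0.0992
δQ/Q = √(0.115) = 0.339
Q = 1.75e-06, so δQ = 0.339 × 1.75e-06 = 5.94e-07.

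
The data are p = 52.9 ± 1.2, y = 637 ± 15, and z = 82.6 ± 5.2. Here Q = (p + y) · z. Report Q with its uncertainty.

57000 ± 3800

Let u = p + y = 690. δu = √(δp² + δy²) = √(1.44 + 225) = 15.0, so δu/u = 0.0218.
Q is then a monomial in u, z:
δQ/Q = √((δu/u)² + (1·δz/z)²) = √(0.000476 + 0.00396) = 0.0666
Q = 57000, so δQ = 0.0666 × 57000 = 3800.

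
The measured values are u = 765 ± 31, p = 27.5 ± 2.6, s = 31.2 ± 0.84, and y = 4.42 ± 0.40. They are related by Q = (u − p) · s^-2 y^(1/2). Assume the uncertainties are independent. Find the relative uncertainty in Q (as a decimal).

0.0820

Let w = u − p = 738. δw = √(δu² + δp²) = √(961 + 6.76) = 31.1, so δw/w = 0.0422.
Q is then a monomial in w, s, y:
δQ/Q = √((δw/w)² + (-2·δs/s)² + (½·δy/y)²) = √(0.00178 + 0.00290 + 0.00205) = 0.0820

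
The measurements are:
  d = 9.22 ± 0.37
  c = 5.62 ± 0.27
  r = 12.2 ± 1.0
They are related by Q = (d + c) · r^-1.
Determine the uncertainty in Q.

Let u = d + c = 14.8. δu = √(δd² + δc²) = √(0.137 + 0.0729) = 0.458, so δu/u = 0.0309.
Q is then a monomial in u, r:
δQ/Q = √((δu/u)² + (-1·δr/r)²) = √(0.000953 + 0.00672) = 0.0876
Q = 1.22, so δQ = 0.0876 × 1.22 = 0.107.

0.107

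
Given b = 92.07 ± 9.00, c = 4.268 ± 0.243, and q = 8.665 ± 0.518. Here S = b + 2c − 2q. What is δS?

9.07

Each term contributes (cᵢ δxᵢ)² to (δS)²:
  (δb)² = 81.0;  (2·δc)² = 0.236;  (2·δq)² = 1.07
δS = √(82.3) = 9.07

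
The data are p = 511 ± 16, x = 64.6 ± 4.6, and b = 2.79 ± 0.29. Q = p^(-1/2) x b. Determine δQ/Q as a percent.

12.7%

Relative error in a monomial: (δQ/Q)² = Σ (nᵢ · δxᵢ/xᵢ)².
  (−½·δp/p)² = (-0.5×0.0313)² = 0.000245;  (1·δx/x)² = (1×0.0712)² = 0.00507;  (1·δb/b)² = (1×0.104)² = 0.0108
δQ/Q = √(0.0161) = 0.127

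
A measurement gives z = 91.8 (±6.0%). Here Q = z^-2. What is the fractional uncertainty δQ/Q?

0.120

Q ∝ z^-2, so δQ/Q = |-2| · δz/z = 2 × 0.0600 = 0.120.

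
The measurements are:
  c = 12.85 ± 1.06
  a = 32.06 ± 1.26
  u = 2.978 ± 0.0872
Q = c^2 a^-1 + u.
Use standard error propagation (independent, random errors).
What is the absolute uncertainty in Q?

0.878

Let p = c^2·a^-1 = 5.150. δp/p = √((2·δc/c)² + (-1·δa/a)²) = √(0.0272 + 0.00154) = 0.170, so δp = 0.873.
Q = p + u: δQ = √(δp² + δu²) = √(0.763 + 0.00760) = 0.878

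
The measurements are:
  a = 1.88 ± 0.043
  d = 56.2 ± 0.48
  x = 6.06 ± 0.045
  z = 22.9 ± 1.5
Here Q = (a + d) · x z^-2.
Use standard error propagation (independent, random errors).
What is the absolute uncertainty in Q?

0.0882

Let u = a + d = 58.1. δu = √(δa² + δd²) = √(0.00185 + 0.230) = 0.482, so δu/u = 0.00830.
Q is then a monomial in u, x, z:
δQ/Q = √((δu/u)² + (1·δx/x)² + (-2·δz/z)²) = √(6.88e-05 + 5.51e-05 + 0.0172) = 0.131
Q = 0.671, so δQ = 0.131 × 0.671 = 0.0882.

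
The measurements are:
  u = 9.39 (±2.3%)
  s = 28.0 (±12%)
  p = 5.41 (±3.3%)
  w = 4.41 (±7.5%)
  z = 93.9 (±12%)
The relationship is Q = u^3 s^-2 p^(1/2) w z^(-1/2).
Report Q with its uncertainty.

1.12 ± 0.300

Relative error in a monomial: (δQ/Q)² = Σ (nᵢ · δxᵢ/xᵢ)².
  (3·δu/u)² = (3×0.0230)² = 0.00476;  (-2·δs/s)² = (-2×0.120)² = 0.0576;  (½·δp/p)² = (0.5×0.0330)² = 0.000272;  (1·δw/w)² = (1×0.0750)² = 0.00562;  (−½·δz/z)² = (-0.5×0.120)² = 0.00360
δQ/Q = √(0.0719) = 0.268
Q = 1.12, so δQ = 0.268 × 1.12 = 0.300.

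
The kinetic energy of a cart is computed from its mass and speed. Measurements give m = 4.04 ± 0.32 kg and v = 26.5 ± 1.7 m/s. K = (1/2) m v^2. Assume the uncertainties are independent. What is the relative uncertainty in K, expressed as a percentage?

15.1%

Since K is a product/quotient, work with relative uncertainties:
  (1·δm/m)² = (1×0.0792)² = 0.00627;  (2·δv/v)² = (2×0.0642)² = 0.0165
δK/K = √(0.0227) = 0.151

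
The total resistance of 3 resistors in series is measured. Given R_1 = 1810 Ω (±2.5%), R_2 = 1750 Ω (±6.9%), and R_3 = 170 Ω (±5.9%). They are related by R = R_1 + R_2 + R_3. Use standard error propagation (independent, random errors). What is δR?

129 Ω

Absolute uncertainties add in quadrature for a linear combination:
  (δR_1)² = 2050;  (δR_2)² = 14600;  (δR_3)² = 101
δR = √(16700) = 129 Ω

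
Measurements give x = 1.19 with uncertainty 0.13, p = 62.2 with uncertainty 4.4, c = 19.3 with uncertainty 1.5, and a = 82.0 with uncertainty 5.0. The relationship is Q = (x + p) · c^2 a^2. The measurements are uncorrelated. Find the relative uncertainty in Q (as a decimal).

Let u = x + p = 63.4. δu = √(δx² + δp²) = √(0.0169 + 19.4) = 4.40, so δu/u = 0.0694.
Q is then a monomial in u, c, a:
δQ/Q = √((δu/u)² + (2·δc/c)² + (2·δa/a)²) = √(0.00482 + 0.0242 + 0.0149) = 0.209

0.209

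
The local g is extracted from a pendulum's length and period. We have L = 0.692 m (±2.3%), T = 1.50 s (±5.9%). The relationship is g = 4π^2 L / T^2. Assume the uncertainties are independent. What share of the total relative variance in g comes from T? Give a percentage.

96.3%

(δg/g)² = (1·δL/L)² + (-2·δT/T)²
  L term: (1×0.0230)² = 0.000529
  T term: (-2×0.0590)² = 0.0139
Total = 0.0145. Share from T = 0.0139/0.0145 = 0.963.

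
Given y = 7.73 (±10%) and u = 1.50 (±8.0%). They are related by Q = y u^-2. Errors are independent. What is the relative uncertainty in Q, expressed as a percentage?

Products/powers → add relative errors in quadrature, weighted by exponent:
  (1·δy/y)² = (1×0.100)² = 0.0100;  (-2·δu/u)² = (-2×0.0800)² = 0.0256
δQ/Q = √(0.0356) = 0.189

18.9%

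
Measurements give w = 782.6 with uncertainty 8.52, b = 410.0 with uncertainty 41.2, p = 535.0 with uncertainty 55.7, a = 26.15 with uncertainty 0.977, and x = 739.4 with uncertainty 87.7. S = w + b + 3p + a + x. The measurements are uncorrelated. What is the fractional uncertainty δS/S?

For a sum/difference, combine absolute errors in quadrature:
  (δw)² = 72.6;  (δb)² = 1700;  (3·δp)² = 27900;  (δa)² = 0.955;  (δx)² = 7690
δS = √(37400) = 193
S = 3563, so δS/S = 193/3563 = 0.0543.

0.0543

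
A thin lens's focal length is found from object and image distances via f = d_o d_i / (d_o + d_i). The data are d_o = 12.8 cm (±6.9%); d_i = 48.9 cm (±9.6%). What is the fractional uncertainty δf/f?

∂f/∂d_o = (d_i/(d_o+d_i))² = 0.628;  ∂f/∂d_i = (d_o/(d_o+d_i))² = 0.0430
δf = √((∂f/∂d_o · δd_o)² + (∂f/∂d_i · δd_i)²) = √(0.308 + 0.0408) = 0.590 cm
f = 10.1 cm, so δf/f = 0.590/10.1 = 0.0582.

0.0582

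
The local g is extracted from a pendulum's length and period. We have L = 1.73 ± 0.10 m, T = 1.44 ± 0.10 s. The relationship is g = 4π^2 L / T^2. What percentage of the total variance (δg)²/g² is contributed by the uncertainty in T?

(δg/g)² = (1·δL/L)² + (-2·δT/T)²
  L term: (1×0.0578)² = 0.00334
  T term: (-2×0.0694)² = 0.0193
Total = 0.0226. Share from T = 0.0193/0.0226 = 0.852.

85.2%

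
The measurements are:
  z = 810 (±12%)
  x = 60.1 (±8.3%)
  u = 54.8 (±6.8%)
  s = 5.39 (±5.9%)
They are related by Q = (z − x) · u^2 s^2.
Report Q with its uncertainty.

Let w = z − x = 750. δw = √(δz² + δx²) = √(9450 + 24.9) = 97.3, so δw/w = 0.130.
Q is then a monomial in w, u, s:
δQ/Q = √((δw/w)² + (2·δu/u)² + (2·δs/s)²) = √(0.0168 + 0.0185 + 0.0139) = 0.222
Q = 6.54e+07, so δQ = 0.222 × 6.54e+07 = 1.45e+07.

(6.54 ± 1.45) × 10^7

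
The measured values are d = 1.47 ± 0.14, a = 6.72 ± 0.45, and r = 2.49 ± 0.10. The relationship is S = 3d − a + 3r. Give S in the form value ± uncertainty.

For a sum/difference, combine absolute errors in quadrature:
  (3·δd)² = 0.176;  (δa)² = 0.203;  (3·δr)² = 0.0900
δS = √(0.469) = 0.685
S = 5.16.

5.16 ± 0.685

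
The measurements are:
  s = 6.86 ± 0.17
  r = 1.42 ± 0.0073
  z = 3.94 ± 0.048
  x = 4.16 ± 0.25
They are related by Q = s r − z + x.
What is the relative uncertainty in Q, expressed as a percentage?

3.56%

Let p = s·r = 9.74. δp/p = √((1·δs/s)² + (1·δr/r)²) = √(0.000614 + 2.64e-05) = 0.0253, so δp = 0.247.
Q = p − z + x: δQ = √(δp² + δz² + δx²) = √(0.0608 + 0.00230 + 0.0625) = 0.354
Q = 9.96, so δQ/Q = 0.354/9.96 = 0.0356.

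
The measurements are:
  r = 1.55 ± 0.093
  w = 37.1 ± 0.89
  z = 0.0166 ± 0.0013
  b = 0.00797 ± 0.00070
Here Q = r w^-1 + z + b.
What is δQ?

0.00308

Let p = r·w^-1 = 0.0418. δp/p = √((1·δr/r)² + (-1·δw/w)²) = √(0.00360 + 0.000575) = 0.0646, so δp = 0.00270.
Q = p + z + b: δQ = √(δp² + δz² + δb²) = √(7.29e-06 + 1.69e-06 + 4.9e-07) = 0.00308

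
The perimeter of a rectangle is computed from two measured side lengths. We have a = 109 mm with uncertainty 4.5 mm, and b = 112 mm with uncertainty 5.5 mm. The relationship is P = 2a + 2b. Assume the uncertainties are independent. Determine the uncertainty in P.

14.2 mm

Sums and differences: (δP)² = Σ (cᵢ δxᵢ)².
  (2·δa)² = 81.0;  (2·δb)² = 121
δP = √(202) = 14.2 mm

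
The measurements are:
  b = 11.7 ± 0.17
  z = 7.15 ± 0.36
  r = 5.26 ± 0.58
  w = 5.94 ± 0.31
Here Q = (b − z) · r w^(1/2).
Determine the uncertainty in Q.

Let u = b − z = 4.55. δu = √(δb² + δz²) = √(0.0289 + 0.130) = 0.398, so δu/u = 0.0875.
Q is then a monomial in u, r, w:
δQ/Q = √((δu/u)² + (1·δr/r)² + (½·δw/w)²) = √(0.00766 + 0.0122 + 0.000681) = 0.143
Q = 58.3, so δQ = 0.143 × 58.3 = 8.35.

8.35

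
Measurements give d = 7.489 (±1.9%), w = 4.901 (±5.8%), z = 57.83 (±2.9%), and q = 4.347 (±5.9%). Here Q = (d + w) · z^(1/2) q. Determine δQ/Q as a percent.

Let u = d + w = 12.39. δu = √(δd² + δw²) = √(0.0202 + 0.0808) = 0.318, so δu/u = 0.0257.
Q is then a monomial in u, z, q:
δQ/Q = √((δu/u)² + (½·δz/z)² + (1·δq/q)²) = √(0.000658 + 0.000210 + 0.00348) = 0.0660

6.60%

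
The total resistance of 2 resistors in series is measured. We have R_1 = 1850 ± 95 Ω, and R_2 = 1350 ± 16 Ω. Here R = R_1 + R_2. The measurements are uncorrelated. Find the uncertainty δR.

96.3 Ω

R is a linear combination, so absolute uncertainties add in quadrature:
  (δR_1)² = 9020;  (δR_2)² = 256
δR = √(9280) = 96.3 Ω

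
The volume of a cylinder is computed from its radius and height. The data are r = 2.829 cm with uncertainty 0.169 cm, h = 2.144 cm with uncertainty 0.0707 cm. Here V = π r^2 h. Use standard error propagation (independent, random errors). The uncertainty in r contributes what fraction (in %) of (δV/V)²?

92.9%

(δV/V)² = (2·δr/r)² + (1·δh/h)²
  r term: (2×0.0597)² = 0.0143
  h term: (1×0.0330)² = 0.00109
Total = 0.0154. Share from r = 0.0143/0.0154 = 0.929.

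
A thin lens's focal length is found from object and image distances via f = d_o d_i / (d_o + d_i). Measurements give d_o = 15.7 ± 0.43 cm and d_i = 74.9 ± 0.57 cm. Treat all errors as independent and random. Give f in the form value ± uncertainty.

∂f/∂d_o = (d_i/(d_o+d_i))² = 0.683;  ∂f/∂d_i = (d_o/(d_o+d_i))² = 0.0300
δf = √((∂f/∂d_o · δd_o)² + (∂f/∂d_i · δd_i)²) = √(0.0864 + 0.000293) = 0.294 cm
f = 13.0 cm.

13.0 ± 0.294 cm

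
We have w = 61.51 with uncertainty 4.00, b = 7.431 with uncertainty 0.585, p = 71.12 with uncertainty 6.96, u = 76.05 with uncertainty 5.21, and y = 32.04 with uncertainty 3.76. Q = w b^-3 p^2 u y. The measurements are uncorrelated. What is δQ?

6.31e+05

Relative error in a monomial: (δQ/Q)² = Σ (nᵢ · δxᵢ/xᵢ)².
  (1·δw/w)² = (1×0.0650)² = 0.00423;  (-3·δb/b)² = (-3×0.0787)² = 0.0558;  (2·δp/p)² = (2×0.0979)² = 0.0383;  (1·δu/u)² = (1×0.0685)² = 0.00469;  (1·δy/y)² = (1×0.117)² = 0.0138
δQ/Q = √(0.117) = 0.342
Q = 1.847e+06, so δQ = 0.342 × 1.847e+06 = 6.31e+05.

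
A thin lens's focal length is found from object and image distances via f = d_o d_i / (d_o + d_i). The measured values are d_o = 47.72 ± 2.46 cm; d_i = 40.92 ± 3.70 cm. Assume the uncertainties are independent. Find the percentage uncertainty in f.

5.42%

∂f/∂d_o = (d_i/(d_o+d_i))² = 0.213;  ∂f/∂d_i = (d_o/(d_o+d_i))² = 0.290
δf = √((∂f/∂d_o · δd_o)² + (∂f/∂d_i · δd_i)²) = √(0.275 + 1.15) = 1.19 cm
f = 22.03 cm, so δf/f = 1.19/22.03 = 0.0542.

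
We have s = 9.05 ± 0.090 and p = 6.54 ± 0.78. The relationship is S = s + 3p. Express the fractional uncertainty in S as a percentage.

8.17%

Each term contributes (cᵢ δxᵢ)² to (δS)²:
  (δs)² = 0.00810;  (3·δp)² = 5.48
δS = √(5.48) = 2.34
S = 28.7, so δS/S = 2.34/28.7 = 0.0817.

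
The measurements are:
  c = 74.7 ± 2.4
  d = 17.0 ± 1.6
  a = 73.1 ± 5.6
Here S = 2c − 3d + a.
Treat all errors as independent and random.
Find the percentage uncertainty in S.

Each term contributes (cᵢ δxᵢ)² to (δS)²:
  (2·δc)² = 23.0;  (3·δd)² = 23.0;  (δa)² = 31.4
δS = √(77.4) = 8.80
S = 172, so δS/S = 8.80/172 = 0.0513.

5.13%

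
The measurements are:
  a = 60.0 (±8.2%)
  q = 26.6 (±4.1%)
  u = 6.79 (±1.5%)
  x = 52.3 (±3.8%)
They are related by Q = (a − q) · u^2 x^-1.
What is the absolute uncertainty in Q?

Let w = a − q = 33.4. δw = √(δa² + δq²) = √(24.2 + 1.19) = 5.04, so δw/w = 0.151.
Q is then a monomial in w, u, x:
δQ/Q = √((δw/w)² + (2·δu/u)² + (-1·δx/x)²) = √(0.0228 + 0.000900 + 0.00144) = 0.158
Q = 29.4, so δQ = 0.158 × 29.4 = 4.67.

4.67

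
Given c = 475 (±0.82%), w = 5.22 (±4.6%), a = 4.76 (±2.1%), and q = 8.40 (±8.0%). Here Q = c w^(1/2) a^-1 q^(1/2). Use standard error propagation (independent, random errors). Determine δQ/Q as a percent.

5.14%

Products/powers → add relative errors in quadrature, weighted by exponent:
  (1·δc/c)² = (1×0.00820)² = 6.72e-05;  (½·δw/w)² = (0.5×0.0460)² = 0.000529;  (-1·δa/a)² = (-1×0.0210)² = 0.000441;  (½·δq/q)² = (0.5×0.0800)² = 0.00160
δQ/Q = √(0.00264) = 0.0514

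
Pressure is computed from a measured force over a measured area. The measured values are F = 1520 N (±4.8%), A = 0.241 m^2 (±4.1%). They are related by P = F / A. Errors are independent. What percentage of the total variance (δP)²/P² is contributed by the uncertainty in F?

57.8%

(δP/P)² = (1·δF/F)² + (-1·δA/A)²
  F term: (1×0.0480)² = 0.00230
  A term: (-1×0.0410)² = 0.00168
Total = 0.00399. Share from F = 0.00230/0.00399 = 0.578.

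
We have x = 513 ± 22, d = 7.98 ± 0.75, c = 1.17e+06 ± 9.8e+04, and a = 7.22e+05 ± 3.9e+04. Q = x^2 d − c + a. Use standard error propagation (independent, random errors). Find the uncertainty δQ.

Let p = x^2·d = 2.1e+06. δp/p = √((2·δx/x)² + (1·δd/d)²) = √(0.00736 + 0.00883) = 0.127, so δp = 2.67e+05.
Q = p − c + a: δQ = √(δp² + δc² + δa²) = √(7.14e+10 + 9.6e+09 + 1.52e+09) = 2.87e+05

2.87e+05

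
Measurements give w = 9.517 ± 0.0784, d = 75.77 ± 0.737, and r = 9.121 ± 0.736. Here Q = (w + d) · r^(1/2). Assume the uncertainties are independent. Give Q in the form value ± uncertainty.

Let u = w + d = 85.29. δu = √(δw² + δd²) = √(0.00615 + 0.543) = 0.741, so δu/u = 0.00869.
Q is then a monomial in u, r:
δQ/Q = √((δu/u)² + (½·δr/r)²) = √(7.55e-05 + 0.00163) = 0.0413
Q = 257.6, so δQ = 0.0413 × 257.6 = 10.6.

257.6 ± 10.6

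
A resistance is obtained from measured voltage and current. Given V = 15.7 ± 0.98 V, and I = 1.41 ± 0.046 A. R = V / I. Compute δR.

0.784 Ω

R is a product of powers, so relative uncertainties combine in quadrature:
  (1·δV/V)² = (1×0.0624)² = 0.00390;  (-1·δI/I)² = (-1×0.0326)² = 0.00106
δR/R = √(0.00496) = 0.0704
R = 11.1 Ω, so δR = 0.0704 × 11.1 = 0.784 Ω.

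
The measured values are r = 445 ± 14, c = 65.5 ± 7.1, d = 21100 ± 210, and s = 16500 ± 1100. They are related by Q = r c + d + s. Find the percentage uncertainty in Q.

5.21%

Let p = r·c = 29100. δp/p = √((1·δr/r)² + (1·δc/c)²) = √(0.000990 + 0.0117) = 0.113, so δp = 3290.
Q = p + d + s: δQ = √(δp² + δd² + δs²) = √(1.08e+07 + 44100 + 1.21e+06) = 3480
Q = 66700, so δQ/Q = 3480/66700 = 0.0521.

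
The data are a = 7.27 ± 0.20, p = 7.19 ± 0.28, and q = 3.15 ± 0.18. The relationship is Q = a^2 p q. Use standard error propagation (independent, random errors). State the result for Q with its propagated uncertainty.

1200 ± 106

Q is a product of powers, so relative uncertainties combine in quadrature:
  (2·δa/a)² = (2×0.0275)² = 0.00303;  (1·δp/p)² = (1×0.0389)² = 0.00152;  (1·δq/q)² = (1×0.0571)² = 0.00327
δQ/Q = √(0.00781) = 0.0884
Q = 1200, so δQ = 0.0884 × 1200 = 106.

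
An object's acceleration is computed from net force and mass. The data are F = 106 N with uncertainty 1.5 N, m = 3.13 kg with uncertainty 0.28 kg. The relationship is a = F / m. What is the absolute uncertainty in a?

Products/powers → add relative errors in quadrature, weighted by exponent:
  (1·δF/F)² = (1×0.0142)² = 0.000200;  (-1·δm/m)² = (-1×0.0895)² = 0.00800
δa/a = √(0.00820) = 0.0906
a = 33.9 m/s^2, so δa = 0.0906 × 33.9 = 3.07 m/s^2.

3.07 m/s^2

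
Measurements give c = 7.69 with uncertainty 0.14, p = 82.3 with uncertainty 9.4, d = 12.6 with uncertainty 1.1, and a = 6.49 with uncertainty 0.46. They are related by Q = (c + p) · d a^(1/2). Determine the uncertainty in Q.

Let u = c + p = 90.0. δu = √(δc² + δp²) = √(0.0196 + 88.4) = 9.40, so δu/u = 0.104.
Q is then a monomial in u, d, a:
δQ/Q = √((δu/u)² + (1·δd/d)² + (½·δa/a)²) = √(0.0109 + 0.00762 + 0.00126) = 0.141
Q = 2890, so δQ = 0.141 × 2890 = 406.

406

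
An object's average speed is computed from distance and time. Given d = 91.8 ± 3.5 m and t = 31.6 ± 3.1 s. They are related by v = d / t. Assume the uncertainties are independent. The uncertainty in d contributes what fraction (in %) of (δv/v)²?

13.1%

(δv/v)² = (1·δd/d)² + (-1·δt/t)²
  d term: (1×0.0381)² = 0.00145
  t term: (-1×0.0981)² = 0.00962
Total = 0.0111. Share from d = 0.00145/0.0111 = 0.131.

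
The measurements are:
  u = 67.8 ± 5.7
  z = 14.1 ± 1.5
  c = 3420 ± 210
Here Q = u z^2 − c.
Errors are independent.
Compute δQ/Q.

0.307

Let p = u·z^2 = 13500. δp/p = √((1·δu/u)² + (2·δz/z)²) = √(0.00707 + 0.0453) = 0.229, so δp = 3080.
Q = p − c: δQ = √(δp² + δc²) = √(9.51e+06 + 44100) = 3090
Q = 10100, so δQ/Q = 3090/10100 = 0.307.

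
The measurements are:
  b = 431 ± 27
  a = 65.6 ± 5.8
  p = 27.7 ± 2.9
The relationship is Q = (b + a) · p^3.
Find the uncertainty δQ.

Let u = b + a = 497. δu = √(δb² + δa²) = √(729 + 33.6) = 27.6, so δu/u = 0.0556.
Q is then a monomial in u, p:
δQ/Q = √((δu/u)² + (3·δp/p)²) = √(0.00309 + 0.0986) = 0.319
Q = 1.06e+07, so δQ = 0.319 × 1.06e+07 = 3.37e+06.

3.37e+06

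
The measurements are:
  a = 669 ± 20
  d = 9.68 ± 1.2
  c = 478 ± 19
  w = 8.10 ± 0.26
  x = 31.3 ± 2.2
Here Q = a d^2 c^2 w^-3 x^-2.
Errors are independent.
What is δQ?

8600

Relative error in a monomial: (δQ/Q)² = Σ (nᵢ · δxᵢ/xᵢ)².
  (1·δa/a)² = (1×0.0299)² = 0.000894;  (2·δd/d)² = (2×0.124)² = 0.0615;  (2·δc/c)² = (2×0.0397)² = 0.00632;  (-3·δw/w)² = (-3×0.0321)² = 0.00927;  (-2·δx/x)² = (-2×0.0703)² = 0.0198
δQ/Q = √(0.0977) = 0.313
Q = 27500, so δQ = 0.313 × 27500 = 8600.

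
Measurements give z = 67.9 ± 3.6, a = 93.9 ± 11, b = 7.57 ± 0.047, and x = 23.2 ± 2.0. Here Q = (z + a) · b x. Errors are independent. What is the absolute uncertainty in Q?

3190

Let u = z + a = 162. δu = √(δz² + δa²) = √(13.0 + 121) = 11.6, so δu/u = 0.0715.
Q is then a monomial in u, b, x:
δQ/Q = √((δu/u)² + (1·δb/b)² + (1·δx/x)²) = √(0.00512 + 3.85e-05 + 0.00743) = 0.112
Q = 28400, so δQ = 0.112 × 28400 = 3190.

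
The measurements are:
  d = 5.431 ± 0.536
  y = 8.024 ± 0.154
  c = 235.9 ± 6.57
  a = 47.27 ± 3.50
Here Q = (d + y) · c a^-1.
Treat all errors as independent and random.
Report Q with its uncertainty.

Let u = d + y = 13.45. δu = √(δd² + δy²) = √(0.287 + 0.0237) = 0.558, so δu/u = 0.0414.
Q is then a monomial in u, c, a:
δQ/Q = √((δu/u)² + (1·δc/c)² + (-1·δa/a)²) = √(0.00172 + 0.000776 + 0.00548) = 0.0893
Q = 67.15, so δQ = 0.0893 × 67.15 = 6.00.

67.15 ± 6.00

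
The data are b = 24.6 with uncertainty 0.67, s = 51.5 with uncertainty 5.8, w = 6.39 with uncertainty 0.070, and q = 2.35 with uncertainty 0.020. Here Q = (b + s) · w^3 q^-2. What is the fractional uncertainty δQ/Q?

Let u = b + s = 76.1. δu = √(δb² + δs²) = √(0.449 + 33.6) = 5.84, so δu/u = 0.0767.
Q is then a monomial in u, w, q:
δQ/Q = √((δu/u)² + (3·δw/w)² + (-2·δq/q)²) = √(0.00589 + 0.00108 + 0.000290) = 0.0852

0.0852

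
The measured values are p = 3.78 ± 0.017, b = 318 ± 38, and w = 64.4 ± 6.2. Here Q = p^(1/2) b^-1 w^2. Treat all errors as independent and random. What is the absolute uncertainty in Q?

Each factor contributes (exponent × relative error)² to (δQ/Q)²:
  (½·δp/p)² = (0.5×0.00450)² = 5.06e-06;  (-1·δb/b)² = (-1×0.119)² = 0.0143;  (2·δw/w)² = (2×0.0963)² = 0.0371
δQ/Q = √(0.0514) = 0.227
Q = 25.4, so δQ = 0.227 × 25.4 = 5.75.

5.75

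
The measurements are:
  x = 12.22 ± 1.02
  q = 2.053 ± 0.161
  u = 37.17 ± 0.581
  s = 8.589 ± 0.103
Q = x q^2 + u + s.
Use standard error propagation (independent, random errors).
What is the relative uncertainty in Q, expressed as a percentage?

9.43%

Let p = x·q^2 = 51.50. δp/p = √((1·δx/x)² + (2·δq/q)²) = √(0.00697 + 0.0246) = 0.178, so δp = 9.15.
Q = p + u + s: δQ = √(δp² + δu² + δs²) = √(83.7 + 0.338 + 0.0106) = 9.17
Q = 97.26, so δQ/Q = 9.17/97.26 = 0.0943.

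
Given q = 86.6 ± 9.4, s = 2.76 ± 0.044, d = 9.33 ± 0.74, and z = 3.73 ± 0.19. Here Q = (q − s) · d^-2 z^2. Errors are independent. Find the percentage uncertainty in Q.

Let u = q − s = 83.8. δu = √(δq² + δs²) = √(88.4 + 0.00194) = 9.40, so δu/u = 0.112.
Q is then a monomial in u, d, z:
δQ/Q = √((δu/u)² + (-2·δd/d)² + (2·δz/z)²) = √(0.0126 + 0.0252 + 0.0104) = 0.219

21.9%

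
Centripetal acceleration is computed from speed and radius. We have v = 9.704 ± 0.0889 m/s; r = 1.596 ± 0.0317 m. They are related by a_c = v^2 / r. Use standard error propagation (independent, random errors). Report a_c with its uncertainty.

Relative error in a monomial: (δa_c/a_c)² = Σ (nᵢ · δxᵢ/xᵢ)².
  (2·δv/v)² = (2×0.00916)² = 0.000336;  (-1·δr/r)² = (-1×0.0199)² = 0.000395
δa_c/a_c = √(0.000730) = 0.0270
a_c = 59.00 m/s^2, so δa_c = 0.0270 × 59.00 = 1.59 m/s^2.

59.00 ± 1.59 m/s^2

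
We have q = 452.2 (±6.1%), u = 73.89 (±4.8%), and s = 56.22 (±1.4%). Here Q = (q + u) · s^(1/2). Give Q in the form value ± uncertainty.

Let w = q + u = 526.1. δw = √(δq² + δu²) = √(761 + 12.6) = 27.8, so δw/w = 0.0529.
Q is then a monomial in w, s:
δQ/Q = √((δw/w)² + (½·δs/s)²) = √(0.00279 + 4.9e-05) = 0.0533
Q = 3945, so δQ = 0.0533 × 3945 = 210.

3945 ± 210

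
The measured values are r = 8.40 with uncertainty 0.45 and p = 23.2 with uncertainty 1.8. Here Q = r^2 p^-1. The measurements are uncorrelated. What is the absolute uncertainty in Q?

0.402

Relative error in a monomial: (δQ/Q)² = Σ (nᵢ · δxᵢ/xᵢ)².
  (2·δr/r)² = (2×0.0536)² = 0.0115;  (-1·δp/p)² = (-1×0.0776)² = 0.00602
δQ/Q = √(0.0175) = 0.132
Q = 3.04, so δQ = 0.132 × 3.04 = 0.402.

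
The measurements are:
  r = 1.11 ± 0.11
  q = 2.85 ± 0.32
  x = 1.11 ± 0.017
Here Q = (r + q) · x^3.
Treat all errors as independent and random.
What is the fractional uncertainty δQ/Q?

0.0970

Let u = r + q = 3.96. δu = √(δr² + δq²) = √(0.0121 + 0.102) = 0.338, so δu/u = 0.0854.
Q is then a monomial in u, x:
δQ/Q = √((δu/u)² + (3·δx/x)²) = √(0.00730 + 0.00211) = 0.0970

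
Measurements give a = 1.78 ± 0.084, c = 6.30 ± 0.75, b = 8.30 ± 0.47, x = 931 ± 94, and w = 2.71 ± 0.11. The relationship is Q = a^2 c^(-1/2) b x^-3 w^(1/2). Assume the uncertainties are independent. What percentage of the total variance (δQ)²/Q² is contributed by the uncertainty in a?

8.26%

(δQ/Q)² = (2·δa/a)² + (−½·δc/c)² + (1·δb/b)² + (-3·δx/x)² + (½·δw/w)²
  a term: (2×0.0472)² = 0.00891
  c term: (-0.5×0.119)² = 0.00354
  b term: (1×0.0566)² = 0.00321
  x term: (-3×0.101)² = 0.0917
  w term: (0.5×0.0406)² = 0.000412
Total = 0.108. Share from a = 0.00891/0.108 = 0.0826.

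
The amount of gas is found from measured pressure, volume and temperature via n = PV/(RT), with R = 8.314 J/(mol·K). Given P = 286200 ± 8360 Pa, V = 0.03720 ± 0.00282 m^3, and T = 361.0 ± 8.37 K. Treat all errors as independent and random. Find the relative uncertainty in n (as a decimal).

Each factor contributes (exponent × relative error)² to (δn/n)²:
  (1·δP/P)² = (1×0.0292)² = 0.000853;  (1·δV/V)² = (1×0.0758)² = 0.00575;  (-1·δT/T)² = (-1×0.0232)² = 0.000538
δn/n = √(0.00714) = 0.0845

0.0845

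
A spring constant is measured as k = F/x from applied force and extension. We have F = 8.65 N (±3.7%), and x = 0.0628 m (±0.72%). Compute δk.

5.19 N/m

k is a product of powers, so relative uncertainties combine in quadrature:
  (1·δF/F)² = (1×0.0370)² = 0.00137;  (-1·δx/x)² = (-1×0.00720)² = 5.18e-05
δk/k = √(0.00142) = 0.0377
k = 138 N/m, so δk = 0.0377 × 138 = 5.19 N/m.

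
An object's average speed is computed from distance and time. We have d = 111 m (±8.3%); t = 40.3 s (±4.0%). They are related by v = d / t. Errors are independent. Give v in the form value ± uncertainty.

Relative error in a monomial: (δv/v)² = Σ (nᵢ · δxᵢ/xᵢ)².
  (1·δd/d)² = (1×0.0830)² = 0.00689;  (-1·δt/t)² = (-1×0.0400)² = 0.00160
δv/v = √(0.00849) = 0.0921
v = 2.75 m/s, so δv = 0.0921 × 2.75 = 0.254 m/s.

2.75 ± 0.254 m/s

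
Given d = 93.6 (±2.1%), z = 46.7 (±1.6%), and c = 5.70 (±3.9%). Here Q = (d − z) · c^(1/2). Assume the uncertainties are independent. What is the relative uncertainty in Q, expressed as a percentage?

Let u = d − z = 46.9. δu = √(δd² + δz²) = √(3.86 + 0.558) = 2.10, so δu/u = 0.0448.
Q is then a monomial in u, c:
δQ/Q = √((δu/u)² + (½·δc/c)²) = √(0.00201 + 0.000380) = 0.0489

4.89%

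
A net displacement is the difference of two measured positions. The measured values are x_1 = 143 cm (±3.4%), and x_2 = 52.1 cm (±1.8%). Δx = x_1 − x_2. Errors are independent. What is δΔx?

Each term contributes (cᵢ δxᵢ)² to (δΔx)²:
  (δx_1)² = 23.6;  (δx_2)² = 0.879
δΔx = √(24.5) = 4.95 cm

4.95 cm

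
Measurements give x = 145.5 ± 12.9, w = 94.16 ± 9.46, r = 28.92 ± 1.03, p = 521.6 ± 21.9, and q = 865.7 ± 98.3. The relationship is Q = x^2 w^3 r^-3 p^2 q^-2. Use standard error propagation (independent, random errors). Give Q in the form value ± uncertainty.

Each factor contributes (exponent × relative error)² to (δQ/Q)²:
  (2·δx/x)² = (2×0.0887)² = 0.0314;  (3·δw/w)² = (3×0.100)² = 0.0908;  (-3·δr/r)² = (-3×0.0356)² = 0.0114;  (2·δp/p)² = (2×0.0420)² = 0.00705;  (-2·δq/q)² = (-2×0.114)² = 0.0516
δQ/Q = √(0.192) = 0.439
Q = 265300, so δQ = 0.439 × 265300 = 1.16e+05.

(2.653 ± 1.16) × 10^5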